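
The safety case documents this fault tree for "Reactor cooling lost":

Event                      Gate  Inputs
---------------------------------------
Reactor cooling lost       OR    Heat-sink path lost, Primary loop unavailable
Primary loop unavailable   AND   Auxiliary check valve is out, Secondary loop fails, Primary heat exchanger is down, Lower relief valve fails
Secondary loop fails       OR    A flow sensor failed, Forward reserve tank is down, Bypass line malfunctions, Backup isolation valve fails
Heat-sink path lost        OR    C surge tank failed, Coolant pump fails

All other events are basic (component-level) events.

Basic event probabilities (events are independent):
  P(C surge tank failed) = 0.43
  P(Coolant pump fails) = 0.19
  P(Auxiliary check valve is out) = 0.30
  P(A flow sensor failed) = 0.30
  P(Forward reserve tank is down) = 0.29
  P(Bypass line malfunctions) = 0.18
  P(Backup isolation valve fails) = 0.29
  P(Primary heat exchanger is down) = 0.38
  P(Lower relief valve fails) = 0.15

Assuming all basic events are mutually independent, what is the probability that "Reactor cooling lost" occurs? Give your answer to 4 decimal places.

P(Heat-sink path lost) [OR] = 1 − (1−0.43) × (1−0.19) = 0.538300
P(Secondary loop fails) [OR] = 1 − (1−0.30) × (1−0.29) × (1−0.18) × (1−0.29) = 0.710647
P(Primary loop unavailable) [AND] = 0.30 × 0.710647 × 0.38 × 0.15 = 0.012152
P(Reactor cooling lost) [OR] = 1 − (1−0.538300) × (1−0.012152) = 0.543911
Rounded to 4 decimal places: P(Reactor cooling lost) ≈ 0.5439.

0.5439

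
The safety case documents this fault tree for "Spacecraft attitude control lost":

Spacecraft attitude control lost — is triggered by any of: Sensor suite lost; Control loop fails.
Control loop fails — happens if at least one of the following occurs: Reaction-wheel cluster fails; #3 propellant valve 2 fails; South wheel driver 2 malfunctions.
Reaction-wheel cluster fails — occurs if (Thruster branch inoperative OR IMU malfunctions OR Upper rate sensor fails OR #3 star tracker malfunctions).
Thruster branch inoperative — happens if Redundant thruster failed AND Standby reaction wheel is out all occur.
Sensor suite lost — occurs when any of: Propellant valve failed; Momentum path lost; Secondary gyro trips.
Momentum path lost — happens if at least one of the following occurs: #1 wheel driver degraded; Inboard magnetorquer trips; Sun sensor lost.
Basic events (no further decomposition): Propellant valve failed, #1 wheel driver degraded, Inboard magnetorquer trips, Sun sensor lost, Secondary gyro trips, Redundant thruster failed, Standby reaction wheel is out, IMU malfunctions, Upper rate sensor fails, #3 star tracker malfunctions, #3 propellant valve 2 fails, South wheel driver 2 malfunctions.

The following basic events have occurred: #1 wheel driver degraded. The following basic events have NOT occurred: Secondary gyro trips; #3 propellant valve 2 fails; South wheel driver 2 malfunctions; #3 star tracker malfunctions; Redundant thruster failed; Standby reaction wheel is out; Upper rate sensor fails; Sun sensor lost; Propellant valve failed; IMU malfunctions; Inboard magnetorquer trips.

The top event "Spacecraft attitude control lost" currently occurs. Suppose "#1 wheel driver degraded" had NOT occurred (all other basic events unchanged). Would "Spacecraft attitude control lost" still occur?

No

Counterfactual: set "#1 wheel driver degraded" to not occurred.
Momentum path lost [OR]: #1 wheel driver degraded=not, Inboard magnetorquer trips=not, Sun sensor lost=not → no input occurs → does not occur.
Sensor suite lost [OR]: Propellant valve failed=not, Momentum path lost=not, Secondary gyro trips=not → no input occurs → does not occur.
Thruster branch inoperative [AND]: Redundant thruster failed=not, Standby reaction wheel is out=not → not all inputs occur → does not occur.
Reaction-wheel cluster fails [OR]: Thruster branch inoperative=not, IMU malfunctions=not, Upper rate sensor fails=not, #3 star tracker malfunctions=not → no input occurs → does not occur.
Control loop fails [OR]: Reaction-wheel cluster fails=not, #3 propellant valve 2 fails=not, South wheel driver 2 malfunctions=not → no input occurs → does not occur.
Spacecraft attitude control lost [OR]: Sensor suite lost=not, Control loop fails=not → no input occurs → does not occur.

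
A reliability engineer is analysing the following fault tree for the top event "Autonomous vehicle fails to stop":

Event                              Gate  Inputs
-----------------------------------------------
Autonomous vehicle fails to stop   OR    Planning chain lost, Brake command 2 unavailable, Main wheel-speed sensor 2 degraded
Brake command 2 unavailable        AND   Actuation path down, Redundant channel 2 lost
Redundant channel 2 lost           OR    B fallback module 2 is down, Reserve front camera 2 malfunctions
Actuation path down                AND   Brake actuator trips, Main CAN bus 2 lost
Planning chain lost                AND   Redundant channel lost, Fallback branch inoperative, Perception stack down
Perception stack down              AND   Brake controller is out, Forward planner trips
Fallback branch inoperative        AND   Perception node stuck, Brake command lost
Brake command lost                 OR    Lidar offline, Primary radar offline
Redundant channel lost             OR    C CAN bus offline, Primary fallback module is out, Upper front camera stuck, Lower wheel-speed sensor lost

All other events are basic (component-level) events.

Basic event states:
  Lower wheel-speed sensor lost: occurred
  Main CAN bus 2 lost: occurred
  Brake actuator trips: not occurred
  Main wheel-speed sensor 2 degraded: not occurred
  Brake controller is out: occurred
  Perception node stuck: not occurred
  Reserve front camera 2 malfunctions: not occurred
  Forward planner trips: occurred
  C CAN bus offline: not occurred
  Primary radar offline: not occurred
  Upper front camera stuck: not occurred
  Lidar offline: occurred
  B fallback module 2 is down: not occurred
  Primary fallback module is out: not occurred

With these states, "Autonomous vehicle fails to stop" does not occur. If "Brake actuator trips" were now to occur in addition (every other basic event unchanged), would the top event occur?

No

Counterfactual: set "Brake actuator trips" to occurred.
Redundant channel lost [OR]: C CAN bus offline=not, Primary fallback module is out=not, Upper front camera stuck=not, Lower wheel-speed sensor lost=occurs → at least one input occurs → occurs.
Brake command lost [OR]: Lidar offline=occurs, Primary radar offline=not → at least one input occurs → occurs.
Fallback branch inoperative [AND]: Perception node stuck=not, Brake command lost=occurs → not all inputs occur → does not occur.
Perception stack down [AND]: Brake controller is out=occurs, Forward planner trips=occurs → all inputs occur → occurs.
Planning chain lost [AND]: Redundant channel lost=occurs, Fallback branch inoperative=not, Perception stack down=occurs → not all inputs occur → does not occur.
Actuation path down [AND]: Brake actuator trips=occurs, Main CAN bus 2 lost=occurs → all inputs occur → occurs.
Redundant channel 2 lost [OR]: B fallback module 2 is down=not, Reserve front camera 2 malfunctions=not → no input occurs → does not occur.
Brake command 2 unavailable [AND]: Actuation path down=occurs, Redundant channel 2 lost=not → not all inputs occur → does not occur.
Autonomous vehicle fails to stop [OR]: Planning chain lost=not, Brake command 2 unavailable=not, Main wheel-speed sensor 2 degraded=not → no input occurs → does not occur.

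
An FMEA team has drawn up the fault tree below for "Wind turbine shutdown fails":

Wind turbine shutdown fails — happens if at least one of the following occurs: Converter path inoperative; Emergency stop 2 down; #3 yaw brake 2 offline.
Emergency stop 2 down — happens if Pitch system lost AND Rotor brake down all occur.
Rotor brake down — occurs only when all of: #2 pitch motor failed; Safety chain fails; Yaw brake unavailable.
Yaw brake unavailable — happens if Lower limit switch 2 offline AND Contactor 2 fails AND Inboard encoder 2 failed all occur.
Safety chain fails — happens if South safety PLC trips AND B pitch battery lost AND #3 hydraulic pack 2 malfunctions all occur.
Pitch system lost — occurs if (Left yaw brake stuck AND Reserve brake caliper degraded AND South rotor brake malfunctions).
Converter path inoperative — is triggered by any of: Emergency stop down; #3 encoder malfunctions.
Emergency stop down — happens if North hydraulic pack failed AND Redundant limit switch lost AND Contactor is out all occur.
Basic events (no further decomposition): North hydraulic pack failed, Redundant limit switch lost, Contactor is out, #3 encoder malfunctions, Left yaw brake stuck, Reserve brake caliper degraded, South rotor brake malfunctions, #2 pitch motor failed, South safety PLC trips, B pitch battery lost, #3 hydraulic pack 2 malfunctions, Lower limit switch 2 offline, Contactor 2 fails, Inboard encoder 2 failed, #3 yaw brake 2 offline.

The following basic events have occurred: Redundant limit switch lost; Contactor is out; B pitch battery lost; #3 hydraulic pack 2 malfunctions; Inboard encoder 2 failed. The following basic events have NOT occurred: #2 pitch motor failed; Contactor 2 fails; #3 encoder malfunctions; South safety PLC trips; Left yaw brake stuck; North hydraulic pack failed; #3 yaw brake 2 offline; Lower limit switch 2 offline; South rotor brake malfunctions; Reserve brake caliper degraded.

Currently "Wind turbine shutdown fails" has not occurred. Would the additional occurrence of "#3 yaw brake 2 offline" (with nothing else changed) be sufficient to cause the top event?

Counterfactual: set "#3 yaw brake 2 offline" to occurred.
Emergency stop down [AND]: North hydraulic pack failed=not, Redundant limit switch lost=occurs, Contactor is out=occurs → not all inputs occur → does not occur.
Converter path inoperative [OR]: Emergency stop down=not, #3 encoder malfunctions=not → no input occurs → does not occur.
Pitch system lost [AND]: Left yaw brake stuck=not, Reserve brake caliper degraded=not, South rotor brake malfunctions=not → not all inputs occur → does not occur.
Safety chain fails [AND]: South safety PLC trips=not, B pitch battery lost=occurs, #3 hydraulic pack 2 malfunctions=occurs → not all inputs occur → does not occur.
Yaw brake unavailable [AND]: Lower limit switch 2 offline=not, Contactor 2 fails=not, Inboard encoder 2 failed=occurs → not all inputs occur → does not occur.
Rotor brake down [AND]: #2 pitch motor failed=not, Safety chain fails=not, Yaw brake unavailable=not → not all inputs occur → does not occur.
Emergency stop 2 down [AND]: Pitch system lost=not, Rotor brake down=not → not all inputs occur → does not occur.
Wind turbine shutdown fails [OR]: Converter path inoperative=not, Emergency stop 2 down=not, #3 yaw brake 2 offline=occurs → at least one input occurs → occurs.

Yes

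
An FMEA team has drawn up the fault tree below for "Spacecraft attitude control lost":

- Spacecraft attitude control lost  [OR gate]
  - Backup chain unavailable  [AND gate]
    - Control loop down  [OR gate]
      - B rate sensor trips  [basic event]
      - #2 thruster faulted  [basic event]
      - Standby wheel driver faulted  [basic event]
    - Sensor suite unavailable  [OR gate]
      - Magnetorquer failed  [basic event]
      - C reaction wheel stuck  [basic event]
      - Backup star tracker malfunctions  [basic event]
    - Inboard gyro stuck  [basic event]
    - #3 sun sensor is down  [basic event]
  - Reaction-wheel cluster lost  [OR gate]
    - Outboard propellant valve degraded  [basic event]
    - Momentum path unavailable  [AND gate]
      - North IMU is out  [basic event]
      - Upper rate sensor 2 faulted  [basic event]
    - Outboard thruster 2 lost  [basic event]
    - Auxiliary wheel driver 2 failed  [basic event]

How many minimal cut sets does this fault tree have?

13

Control loop down [OR]: union of children's cut sets → 3 cut set(s).
Sensor suite unavailable [OR]: union of children's cut sets → 3 cut set(s).
Backup chain unavailable [AND]: one cut set from each child combined → 3 × 3 × 1 × 1 = 9 cut set(s).
Momentum path unavailable [AND]: one cut set from each child combined → 1 × 1 = 1 cut set(s).
Reaction-wheel cluster lost [OR]: union of children's cut sets → 4 cut set(s).
Spacecraft attitude control lost [OR]: union of children's cut sets → 13 cut set(s).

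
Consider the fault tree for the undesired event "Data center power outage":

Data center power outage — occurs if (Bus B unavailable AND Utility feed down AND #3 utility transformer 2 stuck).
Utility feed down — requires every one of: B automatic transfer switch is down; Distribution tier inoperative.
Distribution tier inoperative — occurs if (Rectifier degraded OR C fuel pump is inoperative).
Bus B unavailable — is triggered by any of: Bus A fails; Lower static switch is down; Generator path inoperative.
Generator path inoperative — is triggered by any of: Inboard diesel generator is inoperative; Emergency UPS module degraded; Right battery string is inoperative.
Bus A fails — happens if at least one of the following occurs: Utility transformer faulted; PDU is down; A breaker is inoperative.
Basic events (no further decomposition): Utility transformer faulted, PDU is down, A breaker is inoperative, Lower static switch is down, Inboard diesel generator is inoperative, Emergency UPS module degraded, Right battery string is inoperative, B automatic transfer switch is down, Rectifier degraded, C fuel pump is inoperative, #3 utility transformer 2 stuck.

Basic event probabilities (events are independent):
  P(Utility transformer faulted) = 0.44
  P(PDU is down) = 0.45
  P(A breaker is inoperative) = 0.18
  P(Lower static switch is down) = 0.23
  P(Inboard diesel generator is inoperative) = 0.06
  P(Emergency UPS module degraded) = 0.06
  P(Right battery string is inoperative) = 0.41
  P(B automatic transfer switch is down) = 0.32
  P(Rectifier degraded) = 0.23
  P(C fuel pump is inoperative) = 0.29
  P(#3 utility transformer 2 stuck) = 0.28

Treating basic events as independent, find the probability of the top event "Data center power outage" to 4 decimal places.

0.0365

P(Bus A fails) [OR] = 1 − (1−0.44) × (1−0.45) × (1−0.18) = 0.747440
P(Generator path inoperative) [OR] = 1 − (1−0.06) × (1−0.06) × (1−0.41) = 0.478676
P(Bus B unavailable) [OR] = 1 − (1−0.747440) × (1−0.23) × (1−0.478676) = 0.898617
P(Distribution tier inoperative) [OR] = 1 − (1−0.23) × (1−0.29) = 0.453300
P(Utility feed down) [AND] = 0.32 × 0.453300 = 0.145056
P(Data center power outage) [AND] = 0.898617 × 0.145056 × 0.28 = 0.036498
Rounded to 4 decimal places: P(Data center power outage) ≈ 0.0365.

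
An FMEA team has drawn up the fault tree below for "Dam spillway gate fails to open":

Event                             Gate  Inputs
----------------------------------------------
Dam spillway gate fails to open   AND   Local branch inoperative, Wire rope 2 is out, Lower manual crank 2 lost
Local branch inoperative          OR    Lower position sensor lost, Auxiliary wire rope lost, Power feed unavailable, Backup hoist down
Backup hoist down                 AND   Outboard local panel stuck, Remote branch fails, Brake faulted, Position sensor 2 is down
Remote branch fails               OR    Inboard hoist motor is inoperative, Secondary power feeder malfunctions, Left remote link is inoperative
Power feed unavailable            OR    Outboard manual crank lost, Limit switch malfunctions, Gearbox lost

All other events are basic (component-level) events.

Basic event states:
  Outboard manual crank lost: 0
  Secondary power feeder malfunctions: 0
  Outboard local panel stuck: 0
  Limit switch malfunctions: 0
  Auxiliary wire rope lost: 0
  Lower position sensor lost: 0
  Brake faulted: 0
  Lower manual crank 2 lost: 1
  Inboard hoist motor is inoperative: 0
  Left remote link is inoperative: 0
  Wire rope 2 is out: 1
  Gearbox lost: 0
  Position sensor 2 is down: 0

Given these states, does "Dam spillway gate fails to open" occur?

Power feed unavailable [OR]: Outboard manual crank lost=not, Limit switch malfunctions=not, Gearbox lost=not → no input occurs → does not occur.
Remote branch fails [OR]: Inboard hoist motor is inoperative=not, Secondary power feeder malfunctions=not, Left remote link is inoperative=not → no input occurs → does not occur.
Backup hoist down [AND]: Outboard local panel stuck=not, Remote branch fails=not, Brake faulted=not, Position sensor 2 is down=not → not all inputs occur → does not occur.
Local branch inoperative [OR]: Lower position sensor lost=not, Auxiliary wire rope lost=not, Power feed unavailable=not, Backup hoist down=not → no input occurs → does not occur.
Dam spillway gate fails to open [AND]: Local branch inoperative=not, Wire rope 2 is out=occurs, Lower manual crank 2 lost=occurs → not all inputs occur → does not occur.

No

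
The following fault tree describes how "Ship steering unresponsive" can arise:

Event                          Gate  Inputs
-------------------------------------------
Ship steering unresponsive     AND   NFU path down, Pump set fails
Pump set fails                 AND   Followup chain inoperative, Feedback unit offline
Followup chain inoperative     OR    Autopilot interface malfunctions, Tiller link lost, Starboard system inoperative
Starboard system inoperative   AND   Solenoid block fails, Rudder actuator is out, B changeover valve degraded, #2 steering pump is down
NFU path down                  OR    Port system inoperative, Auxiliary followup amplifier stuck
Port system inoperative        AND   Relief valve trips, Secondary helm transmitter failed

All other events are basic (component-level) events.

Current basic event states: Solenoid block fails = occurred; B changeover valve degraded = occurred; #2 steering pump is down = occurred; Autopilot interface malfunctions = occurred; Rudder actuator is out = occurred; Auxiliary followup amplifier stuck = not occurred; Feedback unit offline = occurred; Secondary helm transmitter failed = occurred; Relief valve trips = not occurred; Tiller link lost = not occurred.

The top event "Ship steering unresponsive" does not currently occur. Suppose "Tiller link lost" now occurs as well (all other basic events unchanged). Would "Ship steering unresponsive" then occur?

Counterfactual: set "Tiller link lost" to occurred.
Port system inoperative [AND]: Relief valve trips=not, Secondary helm transmitter failed=occurs → not all inputs occur → does not occur.
NFU path down [OR]: Port system inoperative=not, Auxiliary followup amplifier stuck=not → no input occurs → does not occur.
Starboard system inoperative [AND]: Solenoid block fails=occurs, Rudder actuator is out=occurs, B changeover valve degraded=occurs, #2 steering pump is down=occurs → all inputs occur → occurs.
Followup chain inoperative [OR]: Autopilot interface malfunctions=occurs, Tiller link lost=occurs, Starboard system inoperative=occurs → at least one input occurs → occurs.
Pump set fails [AND]: Followup chain inoperative=occurs, Feedback unit offline=occurs → all inputs occur → occurs.
Ship steering unresponsive [AND]: NFU path down=not, Pump set fails=occurs → not all inputs occur → does not occur.

No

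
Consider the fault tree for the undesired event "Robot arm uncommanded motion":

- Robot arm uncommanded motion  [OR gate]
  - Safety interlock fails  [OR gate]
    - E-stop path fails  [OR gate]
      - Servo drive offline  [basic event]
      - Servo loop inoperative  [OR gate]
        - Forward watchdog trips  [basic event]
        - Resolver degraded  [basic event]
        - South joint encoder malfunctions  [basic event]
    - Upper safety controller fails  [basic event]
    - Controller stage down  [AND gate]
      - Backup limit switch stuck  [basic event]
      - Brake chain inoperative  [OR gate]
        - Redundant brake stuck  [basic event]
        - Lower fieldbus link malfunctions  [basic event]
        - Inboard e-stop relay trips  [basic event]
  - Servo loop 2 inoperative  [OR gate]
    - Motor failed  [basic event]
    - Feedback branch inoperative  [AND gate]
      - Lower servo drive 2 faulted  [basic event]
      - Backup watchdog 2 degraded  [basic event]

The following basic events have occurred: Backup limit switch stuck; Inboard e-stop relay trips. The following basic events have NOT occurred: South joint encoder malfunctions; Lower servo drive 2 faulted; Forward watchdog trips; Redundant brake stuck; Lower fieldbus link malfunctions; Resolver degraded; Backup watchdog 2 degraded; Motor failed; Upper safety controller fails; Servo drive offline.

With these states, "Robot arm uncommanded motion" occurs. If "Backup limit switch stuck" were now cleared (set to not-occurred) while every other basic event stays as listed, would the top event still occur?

Counterfactual: set "Backup limit switch stuck" to not occurred.
Servo loop inoperative [OR]: Forward watchdog trips=not, Resolver degraded=not, South joint encoder malfunctions=not → no input occurs → does not occur.
E-stop path fails [OR]: Servo drive offline=not, Servo loop inoperative=not → no input occurs → does not occur.
Brake chain inoperative [OR]: Redundant brake stuck=not, Lower fieldbus link malfunctions=not, Inboard e-stop relay trips=occurs → at least one input occurs → occurs.
Controller stage down [AND]: Backup limit switch stuck=not, Brake chain inoperative=occurs → not all inputs occur → does not occur.
Safety interlock fails [OR]: E-stop path fails=not, Upper safety controller fails=not, Controller stage down=not → no input occurs → does not occur.
Feedback branch inoperative [AND]: Lower servo drive 2 faulted=not, Backup watchdog 2 degraded=not → not all inputs occur → does not occur.
Servo loop 2 inoperative [OR]: Motor failed=not, Feedback branch inoperative=not → no input occurs → does not occur.
Robot arm uncommanded motion [OR]: Safety interlock fails=not, Servo loop 2 inoperative=not → no input occurs → does not occur.

No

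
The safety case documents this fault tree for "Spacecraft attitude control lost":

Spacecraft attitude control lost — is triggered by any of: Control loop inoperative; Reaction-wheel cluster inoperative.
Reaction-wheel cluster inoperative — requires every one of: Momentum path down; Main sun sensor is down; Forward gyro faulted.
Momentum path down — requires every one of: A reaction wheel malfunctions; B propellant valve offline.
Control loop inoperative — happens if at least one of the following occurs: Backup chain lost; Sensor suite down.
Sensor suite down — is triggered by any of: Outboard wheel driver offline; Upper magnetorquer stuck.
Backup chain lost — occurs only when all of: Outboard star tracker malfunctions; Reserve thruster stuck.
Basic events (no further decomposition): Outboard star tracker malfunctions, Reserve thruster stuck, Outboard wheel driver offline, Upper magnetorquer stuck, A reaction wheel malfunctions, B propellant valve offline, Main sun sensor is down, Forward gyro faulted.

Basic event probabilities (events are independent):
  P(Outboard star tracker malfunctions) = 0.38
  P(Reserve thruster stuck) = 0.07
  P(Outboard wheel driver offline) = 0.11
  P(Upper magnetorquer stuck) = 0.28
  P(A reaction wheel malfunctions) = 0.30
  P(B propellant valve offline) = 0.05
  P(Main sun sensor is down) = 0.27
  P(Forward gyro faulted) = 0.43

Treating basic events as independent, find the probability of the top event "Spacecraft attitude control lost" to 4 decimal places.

P(Backup chain lost) [AND] = 0.38 × 0.07 = 0.026600
P(Sensor suite down) [OR] = 1 − (1−0.11) × (1−0.28) = 0.359200
P(Control loop inoperative) [OR] = 1 − (1−0.026600) × (1−0.359200) = 0.376245
P(Momentum path down) [AND] = 0.30 × 0.05 = 0.015000
P(Reaction-wheel cluster inoperative) [AND] = 0.015000 × 0.27 × 0.43 = 0.001742
P(Spacecraft attitude control lost) [OR] = 1 − (1−0.376245) × (1−0.001742) = 0.377332
Rounded to 4 decimal places: P(Spacecraft attitude control lost) ≈ 0.3773.

0.3773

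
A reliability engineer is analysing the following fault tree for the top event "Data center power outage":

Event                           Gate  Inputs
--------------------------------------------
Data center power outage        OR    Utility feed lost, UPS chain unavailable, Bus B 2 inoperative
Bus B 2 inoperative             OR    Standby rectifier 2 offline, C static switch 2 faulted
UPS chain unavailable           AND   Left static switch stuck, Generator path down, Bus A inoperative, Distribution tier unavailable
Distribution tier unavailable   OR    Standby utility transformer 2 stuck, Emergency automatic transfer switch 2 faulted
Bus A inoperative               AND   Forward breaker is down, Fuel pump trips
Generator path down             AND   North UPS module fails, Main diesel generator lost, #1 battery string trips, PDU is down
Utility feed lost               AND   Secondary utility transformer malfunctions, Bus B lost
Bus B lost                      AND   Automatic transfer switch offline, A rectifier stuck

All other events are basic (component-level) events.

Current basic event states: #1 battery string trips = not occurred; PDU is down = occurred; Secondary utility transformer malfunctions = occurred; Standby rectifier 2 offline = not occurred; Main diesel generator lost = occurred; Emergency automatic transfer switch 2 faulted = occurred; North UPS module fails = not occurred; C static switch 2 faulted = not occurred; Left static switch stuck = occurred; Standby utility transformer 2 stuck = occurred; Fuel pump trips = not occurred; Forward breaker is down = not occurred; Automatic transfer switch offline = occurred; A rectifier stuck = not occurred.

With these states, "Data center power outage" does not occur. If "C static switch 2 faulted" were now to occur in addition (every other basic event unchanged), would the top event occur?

Yes

Counterfactual: set "C static switch 2 faulted" to occurred.
Bus B lost [AND]: Automatic transfer switch offline=occurs, A rectifier stuck=not → not all inputs occur → does not occur.
Utility feed lost [AND]: Secondary utility transformer malfunctions=occurs, Bus B lost=not → not all inputs occur → does not occur.
Generator path down [AND]: North UPS module fails=not, Main diesel generator lost=occurs, #1 battery string trips=not, PDU is down=occurs → not all inputs occur → does not occur.
Bus A inoperative [AND]: Forward breaker is down=not, Fuel pump trips=not → not all inputs occur → does not occur.
Distribution tier unavailable [OR]: Standby utility transformer 2 stuck=occurs, Emergency automatic transfer switch 2 faulted=occurs → at least one input occurs → occurs.
UPS chain unavailable [AND]: Left static switch stuck=occurs, Generator path down=not, Bus A inoperative=not, Distribution tier unavailable=occurs → not all inputs occur → does not occur.
Bus B 2 inoperative [OR]: Standby rectifier 2 offline=not, C static switch 2 faulted=occurs → at least one input occurs → occurs.
Data center power outage [OR]: Utility feed lost=not, UPS chain unavailable=not, Bus B 2 inoperative=occurs → at least one input occurs → occurs.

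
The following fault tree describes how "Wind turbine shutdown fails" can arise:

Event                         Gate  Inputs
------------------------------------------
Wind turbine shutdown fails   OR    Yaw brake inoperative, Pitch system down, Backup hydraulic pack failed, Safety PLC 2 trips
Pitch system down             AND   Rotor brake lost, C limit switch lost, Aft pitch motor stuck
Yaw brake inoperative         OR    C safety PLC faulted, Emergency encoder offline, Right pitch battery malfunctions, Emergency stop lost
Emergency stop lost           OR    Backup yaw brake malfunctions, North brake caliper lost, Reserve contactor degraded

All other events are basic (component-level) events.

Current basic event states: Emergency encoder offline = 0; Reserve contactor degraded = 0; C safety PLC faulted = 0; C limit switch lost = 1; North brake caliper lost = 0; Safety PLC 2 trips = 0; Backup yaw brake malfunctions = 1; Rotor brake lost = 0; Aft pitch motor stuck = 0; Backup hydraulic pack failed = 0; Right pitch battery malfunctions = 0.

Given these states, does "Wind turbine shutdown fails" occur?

Emergency stop lost [OR]: Backup yaw brake malfunctions=occurs, North brake caliper lost=not, Reserve contactor degraded=not → at least one input occurs → occurs.
Yaw brake inoperative [OR]: C safety PLC faulted=not, Emergency encoder offline=not, Right pitch battery malfunctions=not, Emergency stop lost=occurs → at least one input occurs → occurs.
Pitch system down [AND]: Rotor brake lost=not, C limit switch lost=occurs, Aft pitch motor stuck=not → not all inputs occur → does not occur.
Wind turbine shutdown fails [OR]: Yaw brake inoperative=occurs, Pitch system down=not, Backup hydraulic pack failed=not, Safety PLC 2 trips=not → at least one input occurs → occurs.

Yes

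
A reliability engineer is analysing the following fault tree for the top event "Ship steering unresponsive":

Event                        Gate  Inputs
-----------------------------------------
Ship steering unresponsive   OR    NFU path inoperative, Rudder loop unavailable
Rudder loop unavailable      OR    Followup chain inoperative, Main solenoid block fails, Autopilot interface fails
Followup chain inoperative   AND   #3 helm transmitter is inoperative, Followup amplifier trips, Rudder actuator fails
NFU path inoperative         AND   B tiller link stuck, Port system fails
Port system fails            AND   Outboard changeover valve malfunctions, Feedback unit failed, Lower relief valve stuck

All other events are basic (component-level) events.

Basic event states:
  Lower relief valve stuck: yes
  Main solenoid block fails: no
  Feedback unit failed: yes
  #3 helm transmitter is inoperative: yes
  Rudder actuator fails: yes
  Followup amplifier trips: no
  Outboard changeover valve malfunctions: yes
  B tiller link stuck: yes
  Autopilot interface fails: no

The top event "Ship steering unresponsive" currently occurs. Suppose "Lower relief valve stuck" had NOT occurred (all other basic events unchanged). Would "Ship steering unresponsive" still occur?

Counterfactual: set "Lower relief valve stuck" to not occurred.
Port system fails [AND]: Outboard changeover valve malfunctions=occurs, Feedback unit failed=occurs, Lower relief valve stuck=not → not all inputs occur → does not occur.
NFU path inoperative [AND]: B tiller link stuck=occurs, Port system fails=not → not all inputs occur → does not occur.
Followup chain inoperative [AND]: #3 helm transmitter is inoperative=occurs, Followup amplifier trips=not, Rudder actuator fails=occurs → not all inputs occur → does not occur.
Rudder loop unavailable [OR]: Followup chain inoperative=not, Main solenoid block fails=not, Autopilot interface fails=not → no input occurs → does not occur.
Ship steering unresponsive [OR]: NFU path inoperative=not, Rudder loop unavailable=not → no input occurs → does not occur.

No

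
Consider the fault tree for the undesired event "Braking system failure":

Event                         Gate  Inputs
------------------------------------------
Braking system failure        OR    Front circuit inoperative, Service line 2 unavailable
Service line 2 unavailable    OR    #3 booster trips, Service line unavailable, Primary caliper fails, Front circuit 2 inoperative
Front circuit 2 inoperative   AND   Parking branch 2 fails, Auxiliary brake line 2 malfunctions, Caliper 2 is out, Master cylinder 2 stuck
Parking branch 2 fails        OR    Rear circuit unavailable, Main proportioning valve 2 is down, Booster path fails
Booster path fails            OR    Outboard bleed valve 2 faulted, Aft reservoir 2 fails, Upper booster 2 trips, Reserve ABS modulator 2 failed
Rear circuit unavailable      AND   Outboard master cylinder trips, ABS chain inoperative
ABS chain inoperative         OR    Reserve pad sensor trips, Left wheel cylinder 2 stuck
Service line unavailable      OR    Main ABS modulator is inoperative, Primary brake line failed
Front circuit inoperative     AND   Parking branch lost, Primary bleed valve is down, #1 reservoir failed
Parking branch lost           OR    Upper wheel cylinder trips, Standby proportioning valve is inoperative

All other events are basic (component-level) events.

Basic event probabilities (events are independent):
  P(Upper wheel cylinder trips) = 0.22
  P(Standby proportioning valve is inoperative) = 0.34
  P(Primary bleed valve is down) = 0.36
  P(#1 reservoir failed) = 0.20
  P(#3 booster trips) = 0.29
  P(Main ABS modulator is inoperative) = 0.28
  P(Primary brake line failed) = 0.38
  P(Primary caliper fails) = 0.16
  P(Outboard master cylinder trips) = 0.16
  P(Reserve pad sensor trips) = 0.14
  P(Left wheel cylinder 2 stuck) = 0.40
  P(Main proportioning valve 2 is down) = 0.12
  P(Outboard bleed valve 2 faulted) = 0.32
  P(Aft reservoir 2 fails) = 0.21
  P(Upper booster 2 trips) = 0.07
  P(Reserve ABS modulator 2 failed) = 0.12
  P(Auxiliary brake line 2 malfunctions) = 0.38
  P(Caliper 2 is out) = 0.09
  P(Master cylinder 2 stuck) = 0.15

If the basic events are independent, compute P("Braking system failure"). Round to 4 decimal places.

P(Parking branch lost) [OR] = 1 − (1−0.22) × (1−0.34) = 0.485200
P(Front circuit inoperative) [AND] = 0.485200 × 0.36 × 0.20 = 0.034934
P(Service line unavailable) [OR] = 1 − (1−0.28) × (1−0.38) = 0.553600
P(ABS chain inoperative) [OR] = 1 − (1−0.14) × (1−0.40) = 0.484000
P(Rear circuit unavailable) [AND] = 0.16 × 0.484000 = 0.077440
P(Booster path fails) [OR] = 1 − (1−0.32) × (1−0.21) × (1−0.07) × (1−0.12) = 0.560356
P(Parking branch 2 fails) [OR] = 1 − (1−0.077440) × (1−0.12) × (1−0.560356) = 0.643074
P(Front circuit 2 inoperative) [AND] = 0.643074 × 0.38 × 0.09 × 0.15 = 0.003299
P(Service line 2 unavailable) [OR] = 1 − (1−0.29) × (1−0.553600) × (1−0.16) × (1−0.003299) = 0.734645
P(Braking system failure) [OR] = 1 − (1−0.034934) × (1−0.734645) = 0.743915
Rounded to 4 decimal places: P(Braking system failure) ≈ 0.7439.

0.7439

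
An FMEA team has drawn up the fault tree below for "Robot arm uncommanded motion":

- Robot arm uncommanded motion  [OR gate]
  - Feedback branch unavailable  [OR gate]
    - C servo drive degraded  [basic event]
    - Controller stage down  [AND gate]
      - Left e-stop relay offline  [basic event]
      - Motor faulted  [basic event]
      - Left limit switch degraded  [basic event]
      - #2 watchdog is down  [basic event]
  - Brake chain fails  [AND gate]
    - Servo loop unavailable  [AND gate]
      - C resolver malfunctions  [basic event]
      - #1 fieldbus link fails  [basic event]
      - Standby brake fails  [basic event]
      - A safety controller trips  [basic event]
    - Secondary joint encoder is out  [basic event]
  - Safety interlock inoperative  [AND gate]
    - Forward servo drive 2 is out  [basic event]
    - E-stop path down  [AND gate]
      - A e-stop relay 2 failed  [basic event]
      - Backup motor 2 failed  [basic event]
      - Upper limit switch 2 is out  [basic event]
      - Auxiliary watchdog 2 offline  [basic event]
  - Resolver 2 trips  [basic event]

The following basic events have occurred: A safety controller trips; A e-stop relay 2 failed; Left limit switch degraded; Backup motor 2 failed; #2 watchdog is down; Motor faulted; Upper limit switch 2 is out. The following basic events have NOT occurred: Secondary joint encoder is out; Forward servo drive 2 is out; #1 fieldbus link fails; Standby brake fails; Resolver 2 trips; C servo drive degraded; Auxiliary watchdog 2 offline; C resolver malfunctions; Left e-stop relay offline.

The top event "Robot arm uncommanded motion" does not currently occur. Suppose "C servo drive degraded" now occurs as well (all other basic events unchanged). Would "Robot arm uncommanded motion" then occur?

Counterfactual: set "C servo drive degraded" to occurred.
Controller stage down [AND]: Left e-stop relay offline=not, Motor faulted=occurs, Left limit switch degraded=occurs, #2 watchdog is down=occurs → not all inputs occur → does not occur.
Feedback branch unavailable [OR]: C servo drive degraded=occurs, Controller stage down=not → at least one input occurs → occurs.
Servo loop unavailable [AND]: C resolver malfunctions=not, #1 fieldbus link fails=not, Standby brake fails=not, A safety controller trips=occurs → not all inputs occur → does not occur.
Brake chain fails [AND]: Servo loop unavailable=not, Secondary joint encoder is out=not → not all inputs occur → does not occur.
E-stop path down [AND]: A e-stop relay 2 failed=occurs, Backup motor 2 failed=occurs, Upper limit switch 2 is out=occurs, Auxiliary watchdog 2 offline=not → not all inputs occur → does not occur.
Safety interlock inoperative [AND]: Forward servo drive 2 is out=not, E-stop path down=not → not all inputs occur → does not occur.
Robot arm uncommanded motion [OR]: Feedback branch unavailable=occurs, Brake chain fails=not, Safety interlock inoperative=not, Resolver 2 trips=not → at least one input occurs → occurs.

Yes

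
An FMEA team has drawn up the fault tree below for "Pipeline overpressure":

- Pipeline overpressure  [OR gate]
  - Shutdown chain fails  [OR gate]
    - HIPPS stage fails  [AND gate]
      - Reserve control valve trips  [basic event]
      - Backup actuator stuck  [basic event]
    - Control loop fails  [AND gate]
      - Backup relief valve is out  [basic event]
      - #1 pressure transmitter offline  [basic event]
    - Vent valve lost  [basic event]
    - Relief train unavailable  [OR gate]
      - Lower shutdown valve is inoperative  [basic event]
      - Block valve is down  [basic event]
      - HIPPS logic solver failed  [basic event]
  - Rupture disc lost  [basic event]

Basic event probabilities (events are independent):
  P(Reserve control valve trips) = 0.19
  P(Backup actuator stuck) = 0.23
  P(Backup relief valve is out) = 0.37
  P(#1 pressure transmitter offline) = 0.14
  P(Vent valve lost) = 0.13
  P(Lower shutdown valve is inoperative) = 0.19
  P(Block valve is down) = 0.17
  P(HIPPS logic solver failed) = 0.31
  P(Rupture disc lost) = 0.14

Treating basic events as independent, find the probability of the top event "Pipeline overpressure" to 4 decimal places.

0.6853

P(HIPPS stage fails) [AND] = 0.19 × 0.23 = 0.043700
P(Control loop fails) [AND] = 0.37 × 0.14 = 0.051800
P(Relief train unavailable) [OR] = 1 − (1−0.19) × (1−0.17) × (1−0.31) = 0.536113
P(Shutdown chain fails) [OR] = 1 − (1−0.043700) × (1−0.051800) × (1−0.13) × (1−0.536113) = 0.634047
P(Pipeline overpressure) [OR] = 1 − (1−0.634047) × (1−0.14) = 0.685280
Rounded to 4 decimal places: P(Pipeline overpressure) ≈ 0.6853.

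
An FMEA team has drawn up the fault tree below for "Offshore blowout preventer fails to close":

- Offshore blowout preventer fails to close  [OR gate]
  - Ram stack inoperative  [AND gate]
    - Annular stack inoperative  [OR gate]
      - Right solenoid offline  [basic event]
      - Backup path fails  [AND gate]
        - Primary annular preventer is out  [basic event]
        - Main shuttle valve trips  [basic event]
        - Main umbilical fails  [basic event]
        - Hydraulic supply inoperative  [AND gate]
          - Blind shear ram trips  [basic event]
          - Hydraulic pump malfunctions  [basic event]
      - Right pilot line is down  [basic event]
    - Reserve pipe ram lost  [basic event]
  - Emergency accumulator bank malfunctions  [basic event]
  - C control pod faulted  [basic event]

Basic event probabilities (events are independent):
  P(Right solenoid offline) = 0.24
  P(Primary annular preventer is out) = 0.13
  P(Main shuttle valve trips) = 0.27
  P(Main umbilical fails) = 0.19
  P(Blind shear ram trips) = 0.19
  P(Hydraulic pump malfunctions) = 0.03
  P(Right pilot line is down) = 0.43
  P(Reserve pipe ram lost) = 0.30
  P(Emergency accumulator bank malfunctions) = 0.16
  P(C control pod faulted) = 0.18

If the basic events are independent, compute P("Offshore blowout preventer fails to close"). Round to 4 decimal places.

0.4283

P(Hydraulic supply inoperative) [AND] = 0.19 × 0.03 = 0.005700
P(Backup path fails) [AND] = 0.13 × 0.27 × 0.19 × 0.005700 = 0.000038
P(Annular stack inoperative) [OR] = 1 − (1−0.24) × (1−0.000038) × (1−0.43) = 0.566816
P(Ram stack inoperative) [AND] = 0.566816 × 0.30 = 0.170045
P(Offshore blowout preventer fails to close) [OR] = 1 − (1−0.170045) × (1−0.16) × (1−0.18) = 0.428327
Rounded to 4 decimal places: P(Offshore blowout preventer fails to close) ≈ 0.4283.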